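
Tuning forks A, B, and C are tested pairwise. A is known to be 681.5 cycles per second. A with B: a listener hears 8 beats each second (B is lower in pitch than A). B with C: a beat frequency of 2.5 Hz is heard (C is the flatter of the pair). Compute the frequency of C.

671 Hz

B is below A, so f_B = 681.5 − 8 = 673.5 Hz.
C is below B, so f_C = 673.5 − 2.5 = 671 Hz.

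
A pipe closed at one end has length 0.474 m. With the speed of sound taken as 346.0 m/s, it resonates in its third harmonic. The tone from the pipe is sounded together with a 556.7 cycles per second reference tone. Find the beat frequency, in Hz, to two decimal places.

9.23 Hz

Closed pipe (odd harmonics): f_n = n·v/(4L) = 3·346.0/(4·0.474) = 547.4684 Hz.
f_beat = |547.4684 − 556.7| = 9.23 Hz.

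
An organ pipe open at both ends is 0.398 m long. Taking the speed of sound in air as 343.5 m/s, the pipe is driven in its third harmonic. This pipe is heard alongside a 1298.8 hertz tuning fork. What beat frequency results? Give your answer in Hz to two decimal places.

4.20 Hz

Open pipe: f_n = n·v/(2L) = 3·343.5/(2·0.398) = 1294.5980 Hz.
f_beat = |1294.5980 − 1298.8| = 4.20 Hz.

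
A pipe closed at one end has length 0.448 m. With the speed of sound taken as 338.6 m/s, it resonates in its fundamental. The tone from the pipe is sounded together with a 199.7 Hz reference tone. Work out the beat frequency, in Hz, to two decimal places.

Closed pipe (odd harmonics): f_n = n·v/(4L) = 1·338.6/(4·0.448) = 188.9509 Hz.
f_beat = |188.9509 − 199.7| = 10.75 Hz.

10.75 Hz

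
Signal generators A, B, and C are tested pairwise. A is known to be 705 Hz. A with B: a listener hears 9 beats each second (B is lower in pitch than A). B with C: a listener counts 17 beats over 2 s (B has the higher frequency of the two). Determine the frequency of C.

B is below A, so f_B = 705 − 9 = 696 Hz.
B–C: Beat frequency = 17/2 = 8.5 Hz.
C is below B, so f_C = 696 − 8.5 = 687.5 Hz.

687.5 Hz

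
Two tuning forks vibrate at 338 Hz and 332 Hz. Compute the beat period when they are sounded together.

f_beat = |338 − 332| = 6 Hz.
Beat period T = 1 / f_beat = 1 / 6 s.

0.167 s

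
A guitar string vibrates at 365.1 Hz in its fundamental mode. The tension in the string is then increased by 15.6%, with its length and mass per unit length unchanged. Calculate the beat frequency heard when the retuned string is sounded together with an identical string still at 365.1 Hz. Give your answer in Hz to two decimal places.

27.45 Hz

For a string, f ∝ √T, so the new frequency is 365.1·√1.156 = 392.5462 Hz.
f_beat = |392.5462 − 365.1| = 27.45 Hz.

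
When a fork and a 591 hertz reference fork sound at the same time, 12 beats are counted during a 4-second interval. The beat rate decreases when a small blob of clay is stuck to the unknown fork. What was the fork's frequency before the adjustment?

594 Hz

Beat frequency = 12/4 = 3 Hz.
|f − 591| = 3, so the fork was at either 588 Hz or 594 Hz.
Adding mass to a fork lowers its frequency; the adjustment lowers the fork's frequency.
The beat rate fell, so the adjustment moved the fork toward 591 Hz — it must have started above the reference.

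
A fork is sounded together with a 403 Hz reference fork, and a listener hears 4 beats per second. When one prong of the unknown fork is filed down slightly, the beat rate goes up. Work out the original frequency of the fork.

|f − 403| = 4, so the fork was at either 399 Hz or 407 Hz.
Filing a prong removes mass and raises the fork's frequency; the adjustment raises the fork's frequency.
The beat rate rose, so the adjustment moved the fork further from 403 Hz — it was already above the reference.

407 Hz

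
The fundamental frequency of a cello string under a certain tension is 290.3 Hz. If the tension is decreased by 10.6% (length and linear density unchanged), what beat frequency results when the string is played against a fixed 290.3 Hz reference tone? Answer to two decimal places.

15.82 Hz

For a string, f ∝ √T, so the new frequency is 290.3·√0.894 = 274.4832 Hz.
f_beat = |274.4832 − 290.3| = 15.82 Hz.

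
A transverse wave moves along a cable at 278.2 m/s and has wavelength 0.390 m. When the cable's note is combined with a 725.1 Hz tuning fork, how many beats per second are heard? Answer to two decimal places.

Source frequency f = v/λ = 278.2/0.390 = 713.3333 Hz.
f_beat = |713.3333 − 725.1| = 11.77 Hz.

11.77 Hz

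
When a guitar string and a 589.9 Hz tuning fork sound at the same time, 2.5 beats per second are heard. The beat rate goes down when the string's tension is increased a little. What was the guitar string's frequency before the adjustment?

|f − 589.9| = 2.5, so the guitar string was at either 587.4 Hz or 592.4 Hz.
Higher tension means higher frequency; the adjustment raises the guitar string's frequency.
The beat rate fell, so the adjustment moved the guitar string toward 589.9 Hz — it must have started below the reference.

587.4 Hz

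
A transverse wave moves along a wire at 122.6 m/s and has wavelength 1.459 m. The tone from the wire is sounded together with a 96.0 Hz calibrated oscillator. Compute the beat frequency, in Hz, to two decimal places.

11.97 Hz

Source frequency f = v/λ = 122.6/1.459 = 84.0302 Hz.
f_beat = |84.0302 − 96.0| = 11.97 Hz.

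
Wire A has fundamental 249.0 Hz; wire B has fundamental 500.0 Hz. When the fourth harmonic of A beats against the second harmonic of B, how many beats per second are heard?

4.0 Hz

Fourth harmonic of the first: 4·249.0 = 996.0 Hz.
Second harmonic of the second: 2·500.0 = 1000.0 Hz.
f_beat = |996.0 − 1000.0| = 4.0 Hz.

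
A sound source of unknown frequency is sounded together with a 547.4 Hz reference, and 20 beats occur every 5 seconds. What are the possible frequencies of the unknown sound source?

Beat frequency = 20/5 = 4 Hz.
|f − 547.4| = 4, so f = 547.4 ± 4.

543.4 Hz or 551.4 Hz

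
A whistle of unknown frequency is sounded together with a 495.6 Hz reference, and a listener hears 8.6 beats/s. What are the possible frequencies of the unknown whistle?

487 Hz or 504.2 Hz

|f − 495.6| = 8.6, so f = 495.6 ± 8.6.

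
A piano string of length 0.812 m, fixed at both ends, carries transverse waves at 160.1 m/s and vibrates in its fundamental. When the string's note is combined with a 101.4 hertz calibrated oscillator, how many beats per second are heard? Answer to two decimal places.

For a string fixed at both ends, f_n = n·v/(2L) = 1·160.1/(2·0.812) = 98.5837 Hz.
f_beat = |98.5837 − 101.4| = 2.82 Hz.

2.82 Hz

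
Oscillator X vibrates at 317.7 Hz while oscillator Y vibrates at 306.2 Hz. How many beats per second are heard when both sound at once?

Beats arise from superposition of two nearby frequencies; the beat rate is |f₁ − f₂|.
|317.7 − 306.2| = 11.5 Hz.

11.5 Hz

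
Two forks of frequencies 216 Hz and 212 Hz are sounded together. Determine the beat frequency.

Beats arise from superposition of two nearby frequencies; the beat rate is |f₁ − f₂|.
|216 − 212| = 4 Hz.

4 Hz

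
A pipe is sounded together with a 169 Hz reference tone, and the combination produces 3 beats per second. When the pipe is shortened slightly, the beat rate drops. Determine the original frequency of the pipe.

|f − 169| = 3, so the pipe was at either 166 Hz or 172 Hz.
A shorter pipe has a higher fundamental; the adjustment raises the pipe's frequency.
The beat rate fell, so the adjustment moved the pipe toward 169 Hz — it must have started below the reference.

166 Hz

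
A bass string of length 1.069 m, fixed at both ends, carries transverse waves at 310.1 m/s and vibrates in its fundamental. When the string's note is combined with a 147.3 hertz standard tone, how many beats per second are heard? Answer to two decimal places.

2.26 Hz

For a string fixed at both ends, f_n = n·v/(2L) = 1·310.1/(2·1.069) = 145.0421 Hz.
f_beat = |145.0421 − 147.3| = 2.26 Hz.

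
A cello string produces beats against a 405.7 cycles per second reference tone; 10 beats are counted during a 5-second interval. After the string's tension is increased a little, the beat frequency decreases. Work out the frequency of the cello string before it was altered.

403.7 Hz

Beat frequency = 10/5 = 2 Hz.
|f − 405.7| = 2, so the cello string was at either 403.7 Hz or 407.7 Hz.
Higher tension means higher frequency; the adjustment raises the cello string's frequency.
The beat rate fell, so the adjustment moved the cello string toward 405.7 Hz — it must have started below the reference.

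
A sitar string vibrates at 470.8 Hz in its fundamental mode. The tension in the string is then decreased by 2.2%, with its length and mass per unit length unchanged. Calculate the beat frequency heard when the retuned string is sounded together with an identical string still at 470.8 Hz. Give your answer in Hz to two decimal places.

For a string, f ∝ √T, so the new frequency is 470.8·√0.978 = 465.5924 Hz.
f_beat = |465.5924 − 470.8| = 5.21 Hz.

5.21 Hz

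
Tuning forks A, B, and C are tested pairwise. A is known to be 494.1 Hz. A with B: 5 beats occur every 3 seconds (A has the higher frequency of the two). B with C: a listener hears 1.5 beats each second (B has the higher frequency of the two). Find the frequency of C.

490.9333 Hz

A–B: Beat frequency = 5/3 = 1.6667 Hz.
B is below A, so f_B = 494.1 − 1.6667 = 492.4333 Hz.
C is below B, so f_C = 492.4333 − 1.5 = 490.9333 Hz.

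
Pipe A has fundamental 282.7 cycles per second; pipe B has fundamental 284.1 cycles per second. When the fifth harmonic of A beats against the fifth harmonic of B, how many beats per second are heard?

7.0 Hz

Fifth harmonic of the first: 5·282.7 = 1413.5 Hz.
Fifth harmonic of the second: 5·284.1 = 1420.5 Hz.
f_beat = |1413.5 − 1420.5| = 7.0 Hz.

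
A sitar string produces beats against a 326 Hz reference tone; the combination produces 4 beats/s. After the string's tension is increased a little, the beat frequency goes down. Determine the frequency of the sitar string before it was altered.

|f − 326| = 4, so the sitar string was at either 322 Hz or 330 Hz.
Higher tension means higher frequency; the adjustment raises the sitar string's frequency.
The beat rate fell, so the adjustment moved the sitar string toward 326 Hz — it must have started below the reference.

322 Hz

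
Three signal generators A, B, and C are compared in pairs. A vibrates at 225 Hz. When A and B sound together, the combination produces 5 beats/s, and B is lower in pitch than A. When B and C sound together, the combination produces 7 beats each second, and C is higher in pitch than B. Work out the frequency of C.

227 Hz

B is below A, so f_B = 225 − 5 = 220 Hz.
C is above B, so f_C = 220 + 7 = 227 Hz.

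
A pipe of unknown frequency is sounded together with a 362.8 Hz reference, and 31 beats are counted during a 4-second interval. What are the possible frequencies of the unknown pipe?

355.05 Hz or 370.55 Hz

Beat frequency = 31/4 = 7.75 Hz.
|f − 362.8| = 7.75, so f = 362.8 ± 7.75.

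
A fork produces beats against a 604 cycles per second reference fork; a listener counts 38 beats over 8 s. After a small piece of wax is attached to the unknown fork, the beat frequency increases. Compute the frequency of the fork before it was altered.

Beat frequency = 38/8 = 4.75 Hz.
|f − 604| = 4.75, so the fork was at either 599.25 Hz or 608.75 Hz.
Loading a fork with wax lowers its frequency; the adjustment lowers the fork's frequency.
The beat rate rose, so the adjustment moved the fork further from 604 Hz — it was already below the reference.

599.25 Hz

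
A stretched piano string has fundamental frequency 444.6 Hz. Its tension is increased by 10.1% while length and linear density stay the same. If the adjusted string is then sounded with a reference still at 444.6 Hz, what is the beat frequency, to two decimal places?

For a string, f ∝ √T, so the new frequency is 444.6·√1.101 = 466.5123 Hz.
f_beat = |466.5123 − 444.6| = 21.91 Hz.

21.91 Hz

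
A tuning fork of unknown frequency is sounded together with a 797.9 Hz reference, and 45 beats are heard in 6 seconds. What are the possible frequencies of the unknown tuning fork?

790.4 Hz or 805.4 Hz

Beat frequency = 45/6 = 7.5 Hz.
|f − 797.9| = 7.5, so f = 797.9 ± 7.5.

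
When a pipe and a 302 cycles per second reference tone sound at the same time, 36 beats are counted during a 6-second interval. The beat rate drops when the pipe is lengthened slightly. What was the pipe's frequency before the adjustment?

308 Hz

Beat frequency = 36/6 = 6 Hz.
|f − 302| = 6, so the pipe was at either 296 Hz or 308 Hz.
A longer pipe has a lower fundamental; the adjustment lowers the pipe's frequency.
The beat rate fell, so the adjustment moved the pipe toward 302 Hz — it must have started above the reference.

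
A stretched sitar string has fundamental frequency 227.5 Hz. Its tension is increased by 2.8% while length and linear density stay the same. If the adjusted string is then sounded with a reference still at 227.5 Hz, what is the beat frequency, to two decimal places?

For a string, f ∝ √T, so the new frequency is 227.5·√1.028 = 230.6630 Hz.
f_beat = |230.6630 − 227.5| = 3.16 Hz.

3.16 Hz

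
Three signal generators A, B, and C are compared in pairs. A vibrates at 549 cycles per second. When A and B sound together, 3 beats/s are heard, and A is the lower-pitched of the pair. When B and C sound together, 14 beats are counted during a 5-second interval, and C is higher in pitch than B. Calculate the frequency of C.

B is above A, so f_B = 549 + 3 = 552 Hz.
B–C: Beat frequency = 14/5 = 2.8 Hz.
C is above B, so f_C = 552 + 2.8 = 554.8 Hz.

554.8 Hz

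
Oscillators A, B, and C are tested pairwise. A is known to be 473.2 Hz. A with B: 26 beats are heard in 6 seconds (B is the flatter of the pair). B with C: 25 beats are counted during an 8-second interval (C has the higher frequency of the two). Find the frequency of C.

A–B: Beat frequency = 26/6 = 4.3333 Hz.
B is below A, so f_B = 473.2 − 4.3333 = 468.8667 Hz.
B–C: Beat frequency = 25/8 = 3.125 Hz.
C is above B, so f_C = 468.8667 + 3.125 = 471.9917 Hz.

471.9917 Hz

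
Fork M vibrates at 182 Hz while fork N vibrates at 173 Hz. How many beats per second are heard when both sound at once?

9 Hz

Beats arise from superposition of two nearby frequencies; the beat rate is |f₁ − f₂|.
|182 − 173| = 9 Hz.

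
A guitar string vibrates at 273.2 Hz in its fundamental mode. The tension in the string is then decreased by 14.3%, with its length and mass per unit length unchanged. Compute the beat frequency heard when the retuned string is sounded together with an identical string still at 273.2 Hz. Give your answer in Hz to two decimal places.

For a string, f ∝ √T, so the new frequency is 273.2·√0.857 = 252.9130 Hz.
f_beat = |252.9130 − 273.2| = 20.29 Hz.

20.29 Hz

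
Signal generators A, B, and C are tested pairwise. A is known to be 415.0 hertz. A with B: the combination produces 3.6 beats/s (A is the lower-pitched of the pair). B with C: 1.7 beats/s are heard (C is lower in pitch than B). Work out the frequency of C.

416.9 Hz

B is above A, so f_B = 415.0 + 3.6 = 418.6 Hz.
C is below B, so f_C = 418.6 − 1.7 = 416.9 Hz.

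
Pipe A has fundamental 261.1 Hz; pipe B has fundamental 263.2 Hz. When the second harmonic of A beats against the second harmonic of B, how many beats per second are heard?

4.2 Hz

Second harmonic of the first: 2·261.1 = 522.2 Hz.
Second harmonic of the second: 2·263.2 = 526.4 Hz.
f_beat = |522.2 − 526.4| = 4.2 Hz.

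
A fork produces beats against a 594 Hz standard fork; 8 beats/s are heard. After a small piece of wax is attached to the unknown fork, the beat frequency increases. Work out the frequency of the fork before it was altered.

|f − 594| = 8, so the fork was at either 586 Hz or 602 Hz.
Loading a fork with wax lowers its frequency; the adjustment lowers the fork's frequency.
The beat rate rose, so the adjustment moved the fork further from 594 Hz — it was already below the reference.

586 Hz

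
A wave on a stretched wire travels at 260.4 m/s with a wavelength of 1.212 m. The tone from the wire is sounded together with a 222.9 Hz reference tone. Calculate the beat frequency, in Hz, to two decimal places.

Source frequency f = v/λ = 260.4/1.212 = 214.8515 Hz.
f_beat = |214.8515 − 222.9| = 8.05 Hz.

8.05 Hz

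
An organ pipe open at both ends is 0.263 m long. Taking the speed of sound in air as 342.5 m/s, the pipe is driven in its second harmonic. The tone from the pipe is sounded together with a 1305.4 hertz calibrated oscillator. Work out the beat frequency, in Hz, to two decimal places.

Open pipe: f_n = n·v/(2L) = 2·342.5/(2·0.263) = 1302.2814 Hz.
f_beat = |1302.2814 − 1305.4| = 3.12 Hz.

3.12 Hz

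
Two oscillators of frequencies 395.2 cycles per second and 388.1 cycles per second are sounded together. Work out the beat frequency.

7.1 Hz

f_beat = |f₁ − f₂|.
|395.2 − 388.1| = 7.1 Hz.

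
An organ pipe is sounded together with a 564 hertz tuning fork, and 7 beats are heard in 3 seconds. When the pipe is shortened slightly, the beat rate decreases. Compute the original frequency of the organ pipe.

561.6667 Hz

Beat frequency = 7/3 = 2.3333 Hz.
|f − 564| = 2.3333, so the organ pipe was at either 561.6667 Hz or 566.3333 Hz.
A shorter pipe has a higher fundamental; the adjustment raises the organ pipe's frequency.
The beat rate fell, so the adjustment moved the organ pipe toward 564 Hz — it must have started below the reference.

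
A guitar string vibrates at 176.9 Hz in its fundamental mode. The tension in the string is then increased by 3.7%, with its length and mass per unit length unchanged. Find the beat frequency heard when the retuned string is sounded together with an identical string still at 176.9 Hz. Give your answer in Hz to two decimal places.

For a string, f ∝ √T, so the new frequency is 176.9·√1.037 = 180.1429 Hz.
f_beat = |180.1429 − 176.9| = 3.24 Hz.

3.24 Hz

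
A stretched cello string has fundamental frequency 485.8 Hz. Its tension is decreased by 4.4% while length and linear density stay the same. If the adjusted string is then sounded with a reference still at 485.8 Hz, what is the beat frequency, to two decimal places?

10.81 Hz

For a string, f ∝ √T, so the new frequency is 485.8·√0.956 = 474.9922 Hz.
f_beat = |474.9922 − 485.8| = 10.81 Hz.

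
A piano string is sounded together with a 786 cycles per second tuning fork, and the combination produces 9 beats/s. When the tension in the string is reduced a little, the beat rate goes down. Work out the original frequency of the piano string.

795 Hz

|f − 786| = 9, so the piano string was at either 777 Hz or 795 Hz.
Lower tension means lower frequency; the adjustment lowers the piano string's frequency.
The beat rate fell, so the adjustment moved the piano string toward 786 Hz — it must have started above the reference.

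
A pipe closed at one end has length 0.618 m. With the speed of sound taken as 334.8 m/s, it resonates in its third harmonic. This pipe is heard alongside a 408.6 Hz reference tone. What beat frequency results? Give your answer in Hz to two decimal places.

Closed pipe (odd harmonics): f_n = n·v/(4L) = 3·334.8/(4·0.618) = 406.3107 Hz.
f_beat = |406.3107 − 408.6| = 2.29 Hz.

2.29 Hz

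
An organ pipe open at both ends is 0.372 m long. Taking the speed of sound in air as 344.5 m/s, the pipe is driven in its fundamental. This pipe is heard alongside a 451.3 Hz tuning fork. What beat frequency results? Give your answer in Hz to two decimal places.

Open pipe: f_n = n·v/(2L) = 1·344.5/(2·0.372) = 463.0376 Hz.
f_beat = |463.0376 − 451.3| = 11.74 Hz.

11.74 Hz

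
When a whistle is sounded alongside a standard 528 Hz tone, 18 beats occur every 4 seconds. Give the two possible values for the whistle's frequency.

523.5 Hz or 532.5 Hz

Beat frequency = 18/4 = 4.5 Hz.
|f − 528| = 4.5, so f = 528 ± 4.5.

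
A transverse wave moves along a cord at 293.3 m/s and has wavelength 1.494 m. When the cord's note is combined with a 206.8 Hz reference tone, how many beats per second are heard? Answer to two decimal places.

Source frequency f = v/λ = 293.3/1.494 = 196.3186 Hz.
f_beat = |196.3186 − 206.8| = 10.48 Hz.

10.48 Hz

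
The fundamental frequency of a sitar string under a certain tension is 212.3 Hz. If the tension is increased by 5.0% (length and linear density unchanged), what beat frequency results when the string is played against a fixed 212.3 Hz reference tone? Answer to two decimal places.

For a string, f ∝ √T, so the new frequency is 212.3·√1.050 = 217.5428 Hz.
f_beat = |217.5428 − 212.3| = 5.24 Hz.

5.24 Hz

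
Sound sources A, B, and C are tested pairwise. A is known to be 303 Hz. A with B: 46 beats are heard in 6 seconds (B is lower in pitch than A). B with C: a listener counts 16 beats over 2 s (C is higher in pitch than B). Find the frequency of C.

A–B: Beat frequency = 46/6 = 7.6667 Hz.
B is below A, so f_B = 303 − 7.6667 = 295.3333 Hz.
B–C: Beat frequency = 16/2 = 8 Hz.
C is above B, so f_C = 295.3333 + 8 = 303.3333 Hz.

303.3333 Hz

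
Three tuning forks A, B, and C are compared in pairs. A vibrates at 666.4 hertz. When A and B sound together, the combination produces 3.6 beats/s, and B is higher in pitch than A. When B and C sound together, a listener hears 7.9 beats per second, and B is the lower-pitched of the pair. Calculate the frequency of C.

B is above A, so f_B = 666.4 + 3.6 = 670 Hz.
C is above B, so f_C = 670 + 7.9 = 677.9 Hz.

677.9 Hz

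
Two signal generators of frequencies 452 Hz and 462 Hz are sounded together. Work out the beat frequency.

10 Hz

f_beat = |f₁ − f₂|.
|452 − 462| = 10 Hz.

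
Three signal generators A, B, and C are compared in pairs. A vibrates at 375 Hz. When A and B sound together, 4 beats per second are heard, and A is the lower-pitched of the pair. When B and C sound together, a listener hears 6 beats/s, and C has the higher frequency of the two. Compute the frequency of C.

B is above A, so f_B = 375 + 4 = 379 Hz.
C is above B, so f_C = 379 + 6 = 385 Hz.

385 Hz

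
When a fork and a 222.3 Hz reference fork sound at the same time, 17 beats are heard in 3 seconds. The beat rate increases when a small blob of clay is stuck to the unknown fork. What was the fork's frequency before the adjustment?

Beat frequency = 17/3 = 5.6667 Hz.
|f − 222.3| = 5.6667, so the fork was at either 216.6333 Hz or 227.9667 Hz.
Adding mass to a fork lowers its frequency; the adjustment lowers the fork's frequency.
The beat rate rose, so the adjustment moved the fork further from 222.3 Hz — it was already below the reference.

216.6333 Hz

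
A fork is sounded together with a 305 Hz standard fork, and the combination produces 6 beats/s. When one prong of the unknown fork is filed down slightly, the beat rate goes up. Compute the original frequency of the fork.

|f − 305| = 6, so the fork was at either 299 Hz or 311 Hz.
Filing a prong removes mass and raises the fork's frequency; the adjustment raises the fork's frequency.
The beat rate rose, so the adjustment moved the fork further from 305 Hz — it was already above the reference.

311 Hz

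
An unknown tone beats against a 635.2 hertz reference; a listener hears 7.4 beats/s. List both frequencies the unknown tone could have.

|f − 635.2| = 7.4, so f = 635.2 ± 7.4.

627.8 Hz or 642.6 Hz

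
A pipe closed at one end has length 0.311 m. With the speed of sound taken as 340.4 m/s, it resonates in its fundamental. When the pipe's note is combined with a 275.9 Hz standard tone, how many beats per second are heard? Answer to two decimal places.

Closed pipe (odd harmonics): f_n = n·v/(4L) = 1·340.4/(4·0.311) = 273.6334 Hz.
f_beat = |273.6334 − 275.9| = 2.27 Hz.

2.27 Hz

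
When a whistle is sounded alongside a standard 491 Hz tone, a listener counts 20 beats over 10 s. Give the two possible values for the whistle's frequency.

Beat frequency = 20/10 = 2 Hz.
|f − 491| = 2, so f = 491 ± 2.

489 Hz or 493 Hz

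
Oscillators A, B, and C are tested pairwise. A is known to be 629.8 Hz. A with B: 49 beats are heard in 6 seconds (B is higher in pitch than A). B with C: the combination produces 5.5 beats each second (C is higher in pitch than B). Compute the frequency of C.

643.4667 Hz

A–B: Beat frequency = 49/6 = 8.1667 Hz.
B is above A, so f_B = 629.8 + 8.1667 = 637.9667 Hz.
C is above B, so f_C = 637.9667 + 5.5 = 643.4667 Hz.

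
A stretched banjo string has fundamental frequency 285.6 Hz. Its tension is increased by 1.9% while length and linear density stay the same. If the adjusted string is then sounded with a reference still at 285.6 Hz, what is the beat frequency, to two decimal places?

2.70 Hz

For a string, f ∝ √T, so the new frequency is 285.6·√1.019 = 288.3004 Hz.
f_beat = |288.3004 − 285.6| = 2.70 Hz.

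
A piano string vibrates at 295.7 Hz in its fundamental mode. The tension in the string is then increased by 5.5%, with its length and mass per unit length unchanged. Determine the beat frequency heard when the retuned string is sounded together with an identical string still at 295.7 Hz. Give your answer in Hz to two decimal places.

For a string, f ∝ √T, so the new frequency is 295.7·√1.055 = 303.7229 Hz.
f_beat = |303.7229 − 295.7| = 8.02 Hz.

8.02 Hz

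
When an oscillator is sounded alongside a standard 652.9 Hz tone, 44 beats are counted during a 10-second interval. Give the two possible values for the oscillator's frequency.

648.5 Hz or 657.3 Hz

Beat frequency = 44/10 = 4.4 Hz.
|f − 652.9| = 4.4, so f = 652.9 ± 4.4.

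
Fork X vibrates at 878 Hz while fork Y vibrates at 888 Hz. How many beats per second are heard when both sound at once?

f_beat = |f₁ − f₂|.
|878 − 888| = 10 Hz.

10 Hz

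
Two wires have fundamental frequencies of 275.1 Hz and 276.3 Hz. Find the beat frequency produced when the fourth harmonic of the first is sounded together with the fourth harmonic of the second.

Fourth harmonic of the first: 4·275.1 = 1100.4 Hz.
Fourth harmonic of the second: 4·276.3 = 1105.2 Hz.
f_beat = |1100.4 − 1105.2| = 4.8 Hz.

4.8 Hz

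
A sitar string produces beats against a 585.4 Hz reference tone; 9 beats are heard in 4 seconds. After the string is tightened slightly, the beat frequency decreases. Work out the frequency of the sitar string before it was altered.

Beat frequency = 9/4 = 2.25 Hz.
|f − 585.4| = 2.25, so the sitar string was at either 583.15 Hz or 587.65 Hz.
Increasing tension raises a string's frequency; the adjustment raises the sitar string's frequency.
The beat rate fell, so the adjustment moved the sitar string toward 585.4 Hz — it must have started below the reference.

583.15 Hz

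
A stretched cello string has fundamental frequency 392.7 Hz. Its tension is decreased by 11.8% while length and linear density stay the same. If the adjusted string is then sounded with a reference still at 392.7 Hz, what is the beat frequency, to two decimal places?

For a string, f ∝ √T, so the new frequency is 392.7·√0.882 = 368.8036 Hz.
f_beat = |368.8036 − 392.7| = 23.90 Hz.

23.90 Hz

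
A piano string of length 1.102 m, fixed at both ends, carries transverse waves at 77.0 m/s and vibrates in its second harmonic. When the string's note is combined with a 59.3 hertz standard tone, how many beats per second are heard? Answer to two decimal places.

10.57 Hz

For a string fixed at both ends, f_n = n·v/(2L) = 2·77.0/(2·1.102) = 69.8730 Hz.
f_beat = |69.8730 − 59.3| = 10.57 Hz.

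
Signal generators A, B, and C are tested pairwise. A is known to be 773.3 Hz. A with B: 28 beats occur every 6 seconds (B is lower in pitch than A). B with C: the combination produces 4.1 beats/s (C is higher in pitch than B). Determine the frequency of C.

772.7333 Hz

A–B: Beat frequency = 28/6 = 4.6667 Hz.
B is below A, so f_B = 773.3 − 4.6667 = 768.6333 Hz.
C is above B, so f_C = 768.6333 + 4.1 = 772.7333 Hz.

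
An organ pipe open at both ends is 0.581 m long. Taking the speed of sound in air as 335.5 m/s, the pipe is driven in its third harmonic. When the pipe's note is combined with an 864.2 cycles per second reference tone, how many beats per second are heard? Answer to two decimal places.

1.98 Hz

Open pipe: f_n = n·v/(2L) = 3·335.5/(2·0.581) = 866.1790 Hz.
f_beat = |866.1790 − 864.2| = 1.98 Hz.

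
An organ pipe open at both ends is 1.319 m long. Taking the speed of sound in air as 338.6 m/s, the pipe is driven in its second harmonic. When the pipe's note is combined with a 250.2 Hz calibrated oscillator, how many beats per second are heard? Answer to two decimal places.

Open pipe: f_n = n·v/(2L) = 2·338.6/(2·1.319) = 256.7096 Hz.
f_beat = |256.7096 − 250.2| = 6.51 Hz.

6.51 Hz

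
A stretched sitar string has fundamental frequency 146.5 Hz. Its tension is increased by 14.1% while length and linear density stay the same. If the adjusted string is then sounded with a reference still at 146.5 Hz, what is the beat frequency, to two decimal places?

9.99 Hz

For a string, f ∝ √T, so the new frequency is 146.5·√1.141 = 156.4878 Hz.
f_beat = |156.4878 − 146.5| = 9.99 Hz.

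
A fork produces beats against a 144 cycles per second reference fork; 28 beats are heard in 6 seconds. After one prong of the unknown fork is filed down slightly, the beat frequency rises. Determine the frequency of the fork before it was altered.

148.6667 Hz

Beat frequency = 28/6 = 4.6667 Hz.
|f − 144| = 4.6667, so the fork was at either 139.3333 Hz or 148.6667 Hz.
Filing a prong removes mass and raises the fork's frequency; the adjustment raises the fork's frequency.
The beat rate rose, so the adjustment moved the fork further from 144 Hz — it was already above the reference.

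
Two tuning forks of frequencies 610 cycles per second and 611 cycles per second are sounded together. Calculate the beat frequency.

1 Hz

f_beat = |f₁ − f₂|.
|610 − 611| = 1 Hz.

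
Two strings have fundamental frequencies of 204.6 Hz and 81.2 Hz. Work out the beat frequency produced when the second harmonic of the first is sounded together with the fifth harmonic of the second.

Second harmonic of the first: 2·204.6 = 409.2 Hz.
Fifth harmonic of the second: 5·81.2 = 406.0 Hz.
f_beat = |409.2 − 406.0| = 3.2 Hz.

3.2 Hz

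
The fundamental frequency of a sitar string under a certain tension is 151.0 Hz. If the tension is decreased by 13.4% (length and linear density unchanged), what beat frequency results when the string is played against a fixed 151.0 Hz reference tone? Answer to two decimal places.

For a string, f ∝ √T, so the new frequency is 151.0·√0.866 = 140.5193 Hz.
f_beat = |140.5193 − 151.0| = 10.48 Hz.

10.48 Hz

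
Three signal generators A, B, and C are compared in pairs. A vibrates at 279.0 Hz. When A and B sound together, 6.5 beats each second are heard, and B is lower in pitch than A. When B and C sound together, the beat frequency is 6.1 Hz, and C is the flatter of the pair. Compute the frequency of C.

B is below A, so f_B = 279.0 − 6.5 = 272.5 Hz.
C is below B, so f_C = 272.5 − 6.1 = 266.4 Hz.

266.4 Hz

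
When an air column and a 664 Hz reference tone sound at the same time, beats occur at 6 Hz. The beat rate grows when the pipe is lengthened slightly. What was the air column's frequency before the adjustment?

658 Hz

|f − 664| = 6, so the air column was at either 658 Hz or 670 Hz.
A longer pipe has a lower fundamental; the adjustment lowers the air column's frequency.
The beat rate rose, so the adjustment moved the air column further from 664 Hz — it was already below the reference.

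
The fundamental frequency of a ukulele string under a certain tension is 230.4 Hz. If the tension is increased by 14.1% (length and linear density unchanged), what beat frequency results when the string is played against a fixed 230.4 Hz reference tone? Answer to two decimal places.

For a string, f ∝ √T, so the new frequency is 230.4·√1.141 = 246.1078 Hz.
f_beat = |246.1078 − 230.4| = 15.71 Hz.

15.71 Hz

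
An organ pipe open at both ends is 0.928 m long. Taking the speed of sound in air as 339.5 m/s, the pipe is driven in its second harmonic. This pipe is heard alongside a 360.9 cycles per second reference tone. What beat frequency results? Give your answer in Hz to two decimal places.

4.94 Hz

Open pipe: f_n = n·v/(2L) = 2·339.5/(2·0.928) = 365.8405 Hz.
f_beat = |365.8405 − 360.9| = 4.94 Hz.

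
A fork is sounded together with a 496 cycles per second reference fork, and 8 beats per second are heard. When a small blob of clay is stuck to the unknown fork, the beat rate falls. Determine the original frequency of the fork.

504 Hz

|f − 496| = 8, so the fork was at either 488 Hz or 504 Hz.
Adding mass to a fork lowers its frequency; the adjustment lowers the fork's frequency.
The beat rate fell, so the adjustment moved the fork toward 496 Hz — it must have started above the reference.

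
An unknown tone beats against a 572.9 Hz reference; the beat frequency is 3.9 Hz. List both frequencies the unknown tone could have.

569 Hz or 576.8 Hz

|f − 572.9| = 3.9, so f = 572.9 ± 3.9.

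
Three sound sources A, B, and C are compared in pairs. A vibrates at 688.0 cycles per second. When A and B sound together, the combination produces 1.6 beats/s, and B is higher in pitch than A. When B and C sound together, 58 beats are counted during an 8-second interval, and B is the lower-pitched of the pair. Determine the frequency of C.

B is above A, so f_B = 688.0 + 1.6 = 689.6 Hz.
B–C: Beat frequency = 58/8 = 7.25 Hz.
C is above B, so f_C = 689.6 + 7.25 = 696.85 Hz.

696.85 Hz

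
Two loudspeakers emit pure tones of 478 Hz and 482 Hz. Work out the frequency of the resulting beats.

4 Hz

f_beat = |f₁ − f₂|.
|478 − 482| = 4 Hz.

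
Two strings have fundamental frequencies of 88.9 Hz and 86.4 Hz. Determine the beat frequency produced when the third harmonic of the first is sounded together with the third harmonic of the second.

Third harmonic of the first: 3·88.9 = 266.7 Hz.
Third harmonic of the second: 3·86.4 = 259.2 Hz.
f_beat = |266.7 − 259.2| = 7.5 Hz.

7.5 Hz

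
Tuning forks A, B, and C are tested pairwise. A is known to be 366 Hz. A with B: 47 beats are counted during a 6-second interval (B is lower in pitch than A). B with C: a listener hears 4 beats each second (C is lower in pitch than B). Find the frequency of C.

A–B: Beat frequency = 47/6 = 7.8333 Hz.
B is below A, so f_B = 366 − 7.8333 = 358.1667 Hz.
C is below B, so f_C = 358.1667 − 4 = 354.1667 Hz.

354.1667 Hz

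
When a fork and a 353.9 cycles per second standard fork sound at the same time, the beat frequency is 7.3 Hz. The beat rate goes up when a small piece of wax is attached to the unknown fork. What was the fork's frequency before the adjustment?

346.6 Hz

|f − 353.9| = 7.3, so the fork was at either 346.6 Hz or 361.2 Hz.
Loading a fork with wax lowers its frequency; the adjustment lowers the fork's frequency.
The beat rate rose, so the adjustment moved the fork further from 353.9 Hz — it was already below the reference.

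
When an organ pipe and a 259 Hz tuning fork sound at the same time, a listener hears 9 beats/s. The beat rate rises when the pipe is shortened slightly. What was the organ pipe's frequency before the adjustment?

268 Hz

|f − 259| = 9, so the organ pipe was at either 250 Hz or 268 Hz.
A shorter pipe has a higher fundamental; the adjustment raises the organ pipe's frequency.
The beat rate rose, so the adjustment moved the organ pipe further from 259 Hz — it was already above the reference.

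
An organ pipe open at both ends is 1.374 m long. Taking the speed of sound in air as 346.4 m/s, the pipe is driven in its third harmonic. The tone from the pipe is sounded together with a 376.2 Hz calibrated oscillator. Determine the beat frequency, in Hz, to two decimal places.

1.97 Hz

Open pipe: f_n = n·v/(2L) = 3·346.4/(2·1.374) = 378.1659 Hz.
f_beat = |378.1659 − 376.2| = 1.97 Hz.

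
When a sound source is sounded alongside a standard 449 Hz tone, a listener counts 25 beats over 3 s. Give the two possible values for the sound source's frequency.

Beat frequency = 25/3 = 8.3333 Hz.
|f − 449| = 8.3333, so f = 449 ± 8.3333.

440.6667 Hz or 457.3333 Hz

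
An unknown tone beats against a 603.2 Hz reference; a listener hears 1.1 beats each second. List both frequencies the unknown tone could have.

|f − 603.2| = 1.1, so f = 603.2 ± 1.1.

602.1 Hz or 604.3 Hz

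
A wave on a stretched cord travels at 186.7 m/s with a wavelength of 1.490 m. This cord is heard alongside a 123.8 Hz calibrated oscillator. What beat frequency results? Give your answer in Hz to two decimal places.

1.50 Hz

Source frequency f = v/λ = 186.7/1.490 = 125.3020 Hz.
f_beat = |125.3020 − 123.8| = 1.50 Hz.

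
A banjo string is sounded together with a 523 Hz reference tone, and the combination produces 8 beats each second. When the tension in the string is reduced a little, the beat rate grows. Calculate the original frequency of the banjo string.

515 Hz

|f − 523| = 8, so the banjo string was at either 515 Hz or 531 Hz.
Lower tension means lower frequency; the adjustment lowers the banjo string's frequency.
The beat rate rose, so the adjustment moved the banjo string further from 523 Hz — it was already below the reference.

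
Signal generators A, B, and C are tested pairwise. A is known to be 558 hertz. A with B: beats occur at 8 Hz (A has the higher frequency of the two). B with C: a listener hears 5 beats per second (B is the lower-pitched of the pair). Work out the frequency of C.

555 Hz

B is below A, so f_B = 558 − 8 = 550 Hz.
C is above B, so f_C = 550 + 5 = 555 Hz.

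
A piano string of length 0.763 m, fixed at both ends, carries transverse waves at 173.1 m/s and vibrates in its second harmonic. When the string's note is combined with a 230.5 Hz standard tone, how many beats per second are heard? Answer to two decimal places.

For a string fixed at both ends, f_n = n·v/(2L) = 2·173.1/(2·0.763) = 226.8676 Hz.
f_beat = |226.8676 − 230.5| = 3.63 Hz.

3.63 Hz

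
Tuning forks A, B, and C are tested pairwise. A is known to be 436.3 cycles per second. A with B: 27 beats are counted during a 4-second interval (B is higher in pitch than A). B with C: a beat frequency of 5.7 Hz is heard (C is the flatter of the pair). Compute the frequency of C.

437.35 Hz

A–B: Beat frequency = 27/4 = 6.75 Hz.
B is above A, so f_B = 436.3 + 6.75 = 443.05 Hz.
C is below B, so f_C = 443.05 − 5.7 = 437.35 Hz.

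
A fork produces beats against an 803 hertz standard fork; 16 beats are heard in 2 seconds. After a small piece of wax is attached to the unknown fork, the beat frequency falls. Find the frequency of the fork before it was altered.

Beat frequency = 16/2 = 8 Hz.
|f − 803| = 8, so the fork was at either 795 Hz or 811 Hz.
Loading a fork with wax lowers its frequency; the adjustment lowers the fork's frequency.
The beat rate fell, so the adjustment moved the fork toward 803 Hz — it must have started above the reference.

811 Hz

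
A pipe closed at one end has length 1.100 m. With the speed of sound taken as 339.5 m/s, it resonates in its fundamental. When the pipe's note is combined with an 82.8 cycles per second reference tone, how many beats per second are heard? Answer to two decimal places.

5.64 Hz

Closed pipe (odd harmonics): f_n = n·v/(4L) = 1·339.5/(4·1.100) = 77.1591 Hz.
f_beat = |77.1591 − 82.8| = 5.64 Hz.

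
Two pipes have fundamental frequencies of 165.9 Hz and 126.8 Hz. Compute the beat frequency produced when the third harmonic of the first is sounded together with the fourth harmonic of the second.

9.5 Hz

Third harmonic of the first: 3·165.9 = 497.7 Hz.
Fourth harmonic of the second: 4·126.8 = 507.2 Hz.
f_beat = |497.7 − 507.2| = 9.5 Hz.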